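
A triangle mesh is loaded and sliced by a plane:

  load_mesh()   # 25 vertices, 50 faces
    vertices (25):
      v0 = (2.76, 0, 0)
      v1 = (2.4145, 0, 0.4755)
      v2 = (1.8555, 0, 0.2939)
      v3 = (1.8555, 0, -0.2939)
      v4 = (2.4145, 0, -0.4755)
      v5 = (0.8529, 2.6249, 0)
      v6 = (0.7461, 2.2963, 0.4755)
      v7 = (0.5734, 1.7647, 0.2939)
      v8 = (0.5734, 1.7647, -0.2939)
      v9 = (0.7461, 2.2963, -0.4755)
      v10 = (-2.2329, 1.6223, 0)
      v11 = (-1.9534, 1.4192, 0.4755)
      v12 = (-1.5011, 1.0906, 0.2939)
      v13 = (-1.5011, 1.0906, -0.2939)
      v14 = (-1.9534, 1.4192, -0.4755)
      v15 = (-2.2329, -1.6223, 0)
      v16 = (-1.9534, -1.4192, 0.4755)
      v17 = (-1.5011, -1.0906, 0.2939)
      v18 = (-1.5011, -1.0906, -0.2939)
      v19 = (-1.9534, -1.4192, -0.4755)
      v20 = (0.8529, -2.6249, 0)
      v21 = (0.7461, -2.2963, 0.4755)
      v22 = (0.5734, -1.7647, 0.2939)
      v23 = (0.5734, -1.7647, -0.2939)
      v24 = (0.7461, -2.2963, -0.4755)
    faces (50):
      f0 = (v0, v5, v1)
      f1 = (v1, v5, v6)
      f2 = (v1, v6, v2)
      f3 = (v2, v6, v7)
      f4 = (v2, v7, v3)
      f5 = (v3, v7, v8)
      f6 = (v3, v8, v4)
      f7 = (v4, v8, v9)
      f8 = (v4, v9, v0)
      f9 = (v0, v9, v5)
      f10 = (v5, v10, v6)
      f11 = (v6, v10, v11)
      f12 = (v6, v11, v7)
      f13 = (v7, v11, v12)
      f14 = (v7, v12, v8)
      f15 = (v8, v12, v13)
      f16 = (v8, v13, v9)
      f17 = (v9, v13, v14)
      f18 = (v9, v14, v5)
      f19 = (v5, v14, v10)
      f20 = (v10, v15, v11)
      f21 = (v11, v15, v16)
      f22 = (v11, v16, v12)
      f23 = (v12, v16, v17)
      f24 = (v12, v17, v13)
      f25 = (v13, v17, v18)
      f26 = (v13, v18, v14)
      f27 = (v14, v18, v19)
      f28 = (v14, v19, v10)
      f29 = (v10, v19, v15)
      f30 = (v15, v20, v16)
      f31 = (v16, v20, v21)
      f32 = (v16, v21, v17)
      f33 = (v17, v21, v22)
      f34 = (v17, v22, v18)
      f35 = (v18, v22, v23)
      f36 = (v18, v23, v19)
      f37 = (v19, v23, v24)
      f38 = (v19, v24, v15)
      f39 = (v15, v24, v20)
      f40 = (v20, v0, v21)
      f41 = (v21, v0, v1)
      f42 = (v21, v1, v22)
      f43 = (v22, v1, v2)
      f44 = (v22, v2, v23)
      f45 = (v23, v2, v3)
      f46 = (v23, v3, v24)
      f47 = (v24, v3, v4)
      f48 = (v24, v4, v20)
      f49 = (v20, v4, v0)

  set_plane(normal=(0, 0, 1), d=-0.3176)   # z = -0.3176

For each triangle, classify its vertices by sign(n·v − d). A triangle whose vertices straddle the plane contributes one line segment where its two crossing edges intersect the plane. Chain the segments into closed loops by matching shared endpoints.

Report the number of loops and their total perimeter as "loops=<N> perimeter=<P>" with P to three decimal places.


loops=2 perimeter=26.202

Straddling triangles (20 of 50):
  (v3,v8,v4) [++-] → (0.813676, 1.53439, -0.3176)–(1.92845, 0, -0.3176)  len=1.8966
  (v4,v8,v9) [-+-] → (0.813676, 1.53439, -0.3176)–(0.595938, 1.83408, -0.3176)  len=0.3704
  (v4,v9,v0) [--+] → (1.41486, 1.53376, -0.3176)–(2.52923, 0, -0.3176)  len=1.8959
  (v0,v9,v5) [+-+] → (1.41486, 1.53376, -0.3176)–(0.781565, 2.40542, -0.3176)  len=1.0774
  (v8,v13,v9) [++-] → (-1.20783, 1.24795, -0.3176)–(0.595938, 1.83408, -0.3176)  len=1.8966
  (v9,v13,v14) [-+-] → (-1.20783, 1.24795, -0.3176)–(-1.56013, 1.13348, -0.3176)  len=0.3704
  (v9,v14,v5) [--+] → (-1.02151, 1.81958, -0.3176)–(0.781565, 2.40542, -0.3176)  len=1.8959
  (v5,v14,v10) [+-+] → (-1.02151, 1.81958, -0.3176)–(-2.04621, 1.48664, -0.3176)  len=1.0774
  (v13,v18,v14) [++-] → (-1.56013, -0.763055, -0.3176)–(-1.56013, 1.13348, -0.3176)  len=1.8965
  (v14,v18,v19) [-+-] → (-1.56013, -0.763055, -0.3176)–(-1.56013, -1.13348, -0.3176)  len=0.3704
  (v14,v19,v10) [--+] → (-2.04621, -0.409205, -0.3176)–(-2.04621, 1.48664, -0.3176)  len=1.8958
  (v10,v19,v15) [+-+] → (-2.04621, -0.409205, -0.3176)–(-2.04621, -1.48664, -0.3176)  len=1.0774
  (v18,v23,v19) [++-] → (0.243636, -1.71961, -0.3176)–(-1.56013, -1.13348, -0.3176)  len=1.8966
  (v19,v23,v24) [-+-] → (0.243636, -1.71961, -0.3176)–(0.595938, -1.83408, -0.3176)  len=0.3704
  (v19,v24,v15) [--+] → (-0.243141, -2.07248, -0.3176)–(-2.04621, -1.48664, -0.3176)  len=1.8959
  (v15,v24,v20) [+-+] → (-0.243141, -2.07248, -0.3176)–(0.781565, -2.40542, -0.3176)  len=1.0774
  (v23,v3,v24) [++-] → (1.71072, -0.299682, -0.3176)–(0.595938, -1.83408, -0.3176)  len=1.8966
  (v24,v3,v4) [-+-] → (1.71072, -0.299682, -0.3176)–(1.92845, 0, -0.3176)  len=0.3704
  (v24,v4,v20) [--+] → (1.89594, -0.871654, -0.3176)–(0.781565, -2.40542, -0.3176)  len=1.8959
  (v20,v4,v0) [+-+] → (1.89594, -0.871654, -0.3176)–(2.52923, 0, -0.3176)  len=1.0774

Chained into 2 loop(s):
  loop 1: 10 segments, perimeter = 11.3351
  loop 2: 10 segments, perimeter = 14.8664
Total perimeter = 26.202


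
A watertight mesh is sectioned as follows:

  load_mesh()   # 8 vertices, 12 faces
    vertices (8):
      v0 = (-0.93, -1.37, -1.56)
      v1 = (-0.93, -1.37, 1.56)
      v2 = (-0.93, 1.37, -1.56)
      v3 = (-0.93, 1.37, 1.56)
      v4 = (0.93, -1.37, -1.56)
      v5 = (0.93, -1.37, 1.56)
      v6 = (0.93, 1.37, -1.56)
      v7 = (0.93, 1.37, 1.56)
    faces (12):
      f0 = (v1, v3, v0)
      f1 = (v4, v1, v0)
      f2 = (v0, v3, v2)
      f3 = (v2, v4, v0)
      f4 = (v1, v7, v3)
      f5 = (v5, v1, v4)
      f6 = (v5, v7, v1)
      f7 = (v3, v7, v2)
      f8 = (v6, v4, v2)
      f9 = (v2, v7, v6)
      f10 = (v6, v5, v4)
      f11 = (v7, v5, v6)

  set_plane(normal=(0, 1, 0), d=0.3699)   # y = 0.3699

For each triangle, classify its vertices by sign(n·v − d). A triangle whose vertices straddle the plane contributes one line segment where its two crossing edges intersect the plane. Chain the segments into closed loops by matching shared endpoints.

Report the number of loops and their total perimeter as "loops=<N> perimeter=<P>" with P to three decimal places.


loops=1 perimeter=9.960

Straddling triangles (8 of 12):
  (v1,v3,v0) [-+-] → (-0.93, 0.3699, 1.56)–(-0.93, 0.3699, 0.4212)  len=1.1388
  (v0,v3,v2) [-++] → (-0.93, 0.3699, 0.4212)–(-0.93, 0.3699, -1.56)  len=1.9812
  (v2,v4,v0) [+--] → (-0.2511, 0.3699, -1.56)–(-0.93, 0.3699, -1.56)  len=0.6789
  (v1,v7,v3) [-++] → (0.2511, 0.3699, 1.56)–(-0.93, 0.3699, 1.56)  len=1.1811
  (v5,v7,v1) [-+-] → (0.93, 0.3699, 1.56)–(0.2511, 0.3699, 1.56)  len=0.6789
  (v6,v4,v2) [+-+] → (0.93, 0.3699, -1.56)–(-0.2511, 0.3699, -1.56)  len=1.1811
  (v6,v5,v4) [+--] → (0.93, 0.3699, -0.4212)–(0.93, 0.3699, -1.56)  len=1.1388
  (v7,v5,v6) [+-+] → (0.93, 0.3699, 1.56)–(0.93, 0.3699, -0.4212)  len=1.9812

Chained into 1 loop(s):
  loop 1: 8 segments, perimeter = 9.9600
Total perimeter = 9.960


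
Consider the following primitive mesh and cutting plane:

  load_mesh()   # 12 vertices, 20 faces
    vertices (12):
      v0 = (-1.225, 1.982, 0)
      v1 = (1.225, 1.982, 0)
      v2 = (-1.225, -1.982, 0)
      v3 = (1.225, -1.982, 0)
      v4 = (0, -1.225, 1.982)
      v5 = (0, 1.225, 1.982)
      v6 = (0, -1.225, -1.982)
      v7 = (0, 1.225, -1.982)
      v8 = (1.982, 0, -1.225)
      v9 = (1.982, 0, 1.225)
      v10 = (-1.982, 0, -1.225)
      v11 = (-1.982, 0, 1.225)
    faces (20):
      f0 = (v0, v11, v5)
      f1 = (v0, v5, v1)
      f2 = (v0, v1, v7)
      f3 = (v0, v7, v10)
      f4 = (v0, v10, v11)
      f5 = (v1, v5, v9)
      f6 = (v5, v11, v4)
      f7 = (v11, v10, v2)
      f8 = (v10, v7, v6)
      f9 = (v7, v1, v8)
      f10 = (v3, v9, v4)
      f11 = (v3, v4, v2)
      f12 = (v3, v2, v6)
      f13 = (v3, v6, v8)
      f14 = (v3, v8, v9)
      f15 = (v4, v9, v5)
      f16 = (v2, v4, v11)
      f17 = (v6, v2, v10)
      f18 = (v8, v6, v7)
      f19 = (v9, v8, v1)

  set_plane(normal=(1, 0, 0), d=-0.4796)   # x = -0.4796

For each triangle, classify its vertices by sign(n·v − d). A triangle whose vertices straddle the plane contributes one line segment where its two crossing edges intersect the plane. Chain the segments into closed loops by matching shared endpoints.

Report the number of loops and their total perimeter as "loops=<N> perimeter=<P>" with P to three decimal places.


Straddling triangles (10 of 20):
  (v0,v11,v5) [--+] → (-0.4796, 0.928577, 1.79882)–(-0.4796, 1.52137, 1.20603)  len=0.8383
  (v0,v5,v1) [-++] → (-0.4796, 1.52137, 1.20603)–(-0.4796, 1.982, 0)  len=1.2910
  (v0,v1,v7) [-++] → (-0.4796, 1.982, 0)–(-0.4796, 1.52137, -1.20603)  len=1.2910
  (v0,v7,v10) [-+-] → (-0.4796, 1.52137, -1.20603)–(-0.4796, 0.928577, -1.79882)  len=0.8383
  (v5,v11,v4) [+-+] → (-0.4796, 0.928577, 1.79882)–(-0.4796, -0.928577, 1.79882)  len=1.8572
  (v10,v7,v6) [-++] → (-0.4796, 0.928577, -1.79882)–(-0.4796, -0.928577, -1.79882)  len=1.8572
  (v3,v4,v2) [++-] → (-0.4796, -1.52137, 1.20603)–(-0.4796, -1.982, 0)  len=1.2910
  (v3,v2,v6) [+-+] → (-0.4796, -1.982, 0)–(-0.4796, -1.52137, -1.20603)  len=1.2910
  (v2,v4,v11) [-+-] → (-0.4796, -1.52137, 1.20603)–(-0.4796, -0.928577, 1.79882)  len=0.8383
  (v6,v2,v10) [+--] → (-0.4796, -1.52137, -1.20603)–(-0.4796, -0.928577, -1.79882)  len=0.8383

Chained into 1 loop(s):
  loop 1: 10 segments, perimeter = 12.2317
Total perimeter = 12.232

loops=1 perimeter=12.232


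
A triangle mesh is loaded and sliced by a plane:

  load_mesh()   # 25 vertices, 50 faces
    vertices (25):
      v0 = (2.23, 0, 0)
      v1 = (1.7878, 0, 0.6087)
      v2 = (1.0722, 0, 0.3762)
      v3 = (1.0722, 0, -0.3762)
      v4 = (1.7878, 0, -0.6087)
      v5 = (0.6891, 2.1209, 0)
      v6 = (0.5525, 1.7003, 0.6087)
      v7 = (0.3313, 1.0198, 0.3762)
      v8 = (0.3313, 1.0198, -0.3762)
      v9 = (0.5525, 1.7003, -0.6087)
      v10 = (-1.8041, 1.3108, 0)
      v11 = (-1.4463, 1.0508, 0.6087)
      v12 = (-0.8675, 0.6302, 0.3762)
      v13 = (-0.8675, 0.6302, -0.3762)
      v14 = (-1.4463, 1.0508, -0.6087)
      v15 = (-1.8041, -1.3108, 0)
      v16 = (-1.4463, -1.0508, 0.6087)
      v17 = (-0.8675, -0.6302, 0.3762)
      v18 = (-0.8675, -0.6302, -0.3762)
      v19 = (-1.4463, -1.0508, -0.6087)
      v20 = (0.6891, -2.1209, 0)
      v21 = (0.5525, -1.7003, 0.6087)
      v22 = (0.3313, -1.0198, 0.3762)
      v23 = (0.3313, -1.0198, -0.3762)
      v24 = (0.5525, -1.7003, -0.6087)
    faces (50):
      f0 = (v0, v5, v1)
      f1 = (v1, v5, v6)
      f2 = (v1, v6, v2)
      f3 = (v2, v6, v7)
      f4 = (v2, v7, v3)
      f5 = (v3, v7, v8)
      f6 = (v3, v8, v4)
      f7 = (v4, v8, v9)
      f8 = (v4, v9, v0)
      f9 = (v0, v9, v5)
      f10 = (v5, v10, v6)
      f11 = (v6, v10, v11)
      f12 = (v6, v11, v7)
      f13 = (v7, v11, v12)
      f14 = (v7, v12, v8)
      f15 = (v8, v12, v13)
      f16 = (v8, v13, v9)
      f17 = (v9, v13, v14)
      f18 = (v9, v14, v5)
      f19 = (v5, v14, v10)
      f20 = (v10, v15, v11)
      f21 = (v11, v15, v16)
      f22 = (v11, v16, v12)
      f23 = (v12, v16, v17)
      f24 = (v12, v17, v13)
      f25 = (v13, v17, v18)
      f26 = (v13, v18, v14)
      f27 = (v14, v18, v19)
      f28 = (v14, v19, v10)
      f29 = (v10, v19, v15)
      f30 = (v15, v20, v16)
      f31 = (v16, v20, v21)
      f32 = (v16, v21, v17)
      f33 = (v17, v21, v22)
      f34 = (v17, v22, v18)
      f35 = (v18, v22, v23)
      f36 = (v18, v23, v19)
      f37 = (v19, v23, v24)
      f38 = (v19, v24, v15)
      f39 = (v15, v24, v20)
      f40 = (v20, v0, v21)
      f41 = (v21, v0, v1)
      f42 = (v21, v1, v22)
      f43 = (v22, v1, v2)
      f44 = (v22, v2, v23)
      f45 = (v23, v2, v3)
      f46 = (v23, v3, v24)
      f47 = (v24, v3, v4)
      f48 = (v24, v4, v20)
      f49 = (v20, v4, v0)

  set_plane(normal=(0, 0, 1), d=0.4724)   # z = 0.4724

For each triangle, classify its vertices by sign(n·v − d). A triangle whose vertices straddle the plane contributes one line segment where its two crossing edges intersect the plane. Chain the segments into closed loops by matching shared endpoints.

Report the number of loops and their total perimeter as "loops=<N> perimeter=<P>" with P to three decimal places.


loops=2 perimeter=19.133

Straddling triangles (20 of 50):
  (v0,v5,v1) [--+] → (1.54178, 0.474912, 0.4724)–(1.88682, 0, 0.4724)  len=0.5870
  (v1,v5,v6) [+-+] → (1.54178, 0.474912, 0.4724)–(0.583087, 1.79448, 0.4724)  len=1.6311
  (v1,v6,v2) [++-] → (0.857167, 0.703522, 0.4724)–(1.36829, 0, 0.4724)  len=0.8696
  (v2,v6,v7) [-+-] → (0.857167, 0.703522, 0.4724)–(0.422824, 1.30137, 0.4724)  len=0.7390
  (v5,v10,v6) [--+] → (0.0248105, 1.61308, 0.4724)–(0.583087, 1.79448, 0.4724)  len=0.5870
  (v6,v10,v11) [+-+] → (0.0248105, 1.61308, 0.4724)–(-1.52642, 1.10902, 0.4724)  len=1.6311
  (v6,v11,v7) [++-] → (-0.404206, 1.03263, 0.4724)–(0.422824, 1.30137, 0.4724)  len=0.8696
  (v7,v11,v12) [-+-] → (-0.404206, 1.03263, 0.4724)–(-1.10699, 0.804229, 0.4724)  len=0.7390
  (v10,v15,v11) [--+] → (-1.52642, 0.521991, 0.4724)–(-1.52642, 1.10902, 0.4724)  len=0.5870
  (v11,v15,v16) [+-+] → (-1.52642, 0.521991, 0.4724)–(-1.52642, -1.10902, 0.4724)  len=1.6310
  (v11,v16,v12) [++-] → (-1.10699, -0.0653363, 0.4724)–(-1.10699, 0.804229, 0.4724)  len=0.8696
  (v12,v16,v17) [-+-] → (-1.10699, -0.0653363, 0.4724)–(-1.10699, -0.804229, 0.4724)  len=0.7389
  (v15,v20,v16) [--+] → (-0.968142, -1.29042, 0.4724)–(-1.52642, -1.10902, 0.4724)  len=0.5870
  (v16,v20,v21) [+-+] → (-0.968142, -1.29042, 0.4724)–(0.583087, -1.79448, 0.4724)  len=1.6311
  (v16,v21,v17) [++-] → (-0.279956, -1.07297, 0.4724)–(-1.10699, -0.804229, 0.4724)  len=0.8696
  (v17,v21,v22) [-+-] → (-0.279956, -1.07297, 0.4724)–(0.422824, -1.30137, 0.4724)  len=0.7390
  (v20,v0,v21) [--+] → (0.928126, -1.31957, 0.4724)–(0.583087, -1.79448, 0.4724)  len=0.5870
  (v21,v0,v1) [+-+] → (0.928126, -1.31957, 0.4724)–(1.88682, 0, 0.4724)  len=1.6311
  (v21,v1,v22) [++-] → (0.933946, -0.597844, 0.4724)–(0.422824, -1.30137, 0.4724)  len=0.8696
  (v22,v1,v2) [-+-] → (0.933946, -0.597844, 0.4724)–(1.36829, 0, 0.4724)  len=0.7390

Chained into 2 loop(s):
  loop 1: 10 segments, perimeter = 11.0904
  loop 2: 10 segments, perimeter = 8.0427
Total perimeter = 19.133


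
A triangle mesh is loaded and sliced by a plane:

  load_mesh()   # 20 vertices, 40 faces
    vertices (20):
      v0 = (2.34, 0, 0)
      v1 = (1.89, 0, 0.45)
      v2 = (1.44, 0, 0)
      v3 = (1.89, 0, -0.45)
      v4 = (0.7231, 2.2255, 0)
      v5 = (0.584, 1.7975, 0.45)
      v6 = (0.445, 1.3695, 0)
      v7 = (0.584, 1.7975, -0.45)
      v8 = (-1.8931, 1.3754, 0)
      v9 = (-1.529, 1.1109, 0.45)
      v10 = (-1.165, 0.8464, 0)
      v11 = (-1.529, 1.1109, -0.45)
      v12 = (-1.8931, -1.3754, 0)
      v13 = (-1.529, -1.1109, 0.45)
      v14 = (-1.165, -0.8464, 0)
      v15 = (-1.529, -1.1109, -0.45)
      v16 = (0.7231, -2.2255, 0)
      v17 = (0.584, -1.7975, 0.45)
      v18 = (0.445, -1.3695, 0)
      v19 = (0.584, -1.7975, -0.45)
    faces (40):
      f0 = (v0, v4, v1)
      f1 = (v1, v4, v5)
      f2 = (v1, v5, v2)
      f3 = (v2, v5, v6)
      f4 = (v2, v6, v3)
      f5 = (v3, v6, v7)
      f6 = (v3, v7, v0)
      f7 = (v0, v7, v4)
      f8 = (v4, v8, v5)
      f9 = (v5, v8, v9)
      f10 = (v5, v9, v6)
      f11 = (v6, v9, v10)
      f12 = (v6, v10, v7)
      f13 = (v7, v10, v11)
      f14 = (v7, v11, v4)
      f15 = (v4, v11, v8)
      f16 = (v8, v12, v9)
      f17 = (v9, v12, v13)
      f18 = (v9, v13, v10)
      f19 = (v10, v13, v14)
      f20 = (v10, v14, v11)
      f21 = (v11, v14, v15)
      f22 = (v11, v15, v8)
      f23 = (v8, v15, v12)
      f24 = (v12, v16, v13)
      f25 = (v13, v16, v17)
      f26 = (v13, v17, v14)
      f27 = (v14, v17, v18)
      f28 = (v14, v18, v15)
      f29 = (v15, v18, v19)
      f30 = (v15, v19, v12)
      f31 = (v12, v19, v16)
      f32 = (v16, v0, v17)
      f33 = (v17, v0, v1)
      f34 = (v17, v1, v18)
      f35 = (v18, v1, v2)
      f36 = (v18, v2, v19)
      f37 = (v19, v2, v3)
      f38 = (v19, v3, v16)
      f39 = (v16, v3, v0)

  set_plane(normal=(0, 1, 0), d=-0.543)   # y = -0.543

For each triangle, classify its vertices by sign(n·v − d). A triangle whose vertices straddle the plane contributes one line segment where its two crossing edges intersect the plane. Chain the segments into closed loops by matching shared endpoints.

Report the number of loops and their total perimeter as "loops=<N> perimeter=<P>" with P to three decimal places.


Straddling triangles (16 of 40):
  (v8,v12,v9) [+-+] → (-1.8931, -0.543, 0)–(-1.7712, -0.543, 0.150658)  len=0.1938
  (v9,v12,v13) [+--] → (-1.7712, -0.543, 0.150658)–(-1.529, -0.543, 0.45)  len=0.3851
  (v9,v13,v10) [+-+] → (-1.529, -0.543, 0.45)–(-1.42339, -0.543, 0.319435)  len=0.1679
  (v10,v13,v14) [+--] → (-1.42339, -0.543, 0.319435)–(-1.165, -0.543, 0)  len=0.4109
  (v10,v14,v11) [+-+] → (-1.165, -0.543, 0)–(-1.22142, -0.543, -0.0697543)  len=0.0897
  (v11,v14,v15) [+--] → (-1.22142, -0.543, -0.0697543)–(-1.529, -0.543, -0.45)  len=0.4891
  (v11,v15,v8) [+-+] → (-1.529, -0.543, -0.45)–(-1.61216, -0.543, -0.347215)  len=0.1322
  (v8,v15,v12) [+--] → (-1.61216, -0.543, -0.347215)–(-1.8931, -0.543, 0)  len=0.4466
  (v16,v0,v17) [-+-] → (1.94549, -0.543, 0)–(1.80954, -0.543, 0.135939)  len=0.1923
  (v17,v0,v1) [-++] → (1.80954, -0.543, 0.135939)–(1.49548, -0.543, 0.45)  len=0.4441
  (v17,v1,v18) [-+-] → (1.49548, -0.543, 0.45)–(1.31706, -0.543, 0.271577)  len=0.2523
  (v18,v1,v2) [-++] → (1.31706, -0.543, 0.271577)–(1.04549, -0.543, 0)  len=0.3841
  (v18,v2,v19) [-+-] → (1.04549, -0.543, 0)–(1.18141, -0.543, -0.135939)  len=0.1922
  (v19,v2,v3) [-++] → (1.18141, -0.543, -0.135939)–(1.49548, -0.543, -0.45)  len=0.4441
  (v19,v3,v16) [-+-] → (1.49548, -0.543, -0.45)–(1.60529, -0.543, -0.340204)  len=0.1553
  (v16,v3,v0) [-++] → (1.60529, -0.543, -0.340204)–(1.94549, -0.543, 0)  len=0.4811

Chained into 2 loop(s):
  loop 1: 8 segments, perimeter = 2.3153
  loop 2: 8 segments, perimeter = 2.5456
Total perimeter = 4.861

loops=2 perimeter=4.861


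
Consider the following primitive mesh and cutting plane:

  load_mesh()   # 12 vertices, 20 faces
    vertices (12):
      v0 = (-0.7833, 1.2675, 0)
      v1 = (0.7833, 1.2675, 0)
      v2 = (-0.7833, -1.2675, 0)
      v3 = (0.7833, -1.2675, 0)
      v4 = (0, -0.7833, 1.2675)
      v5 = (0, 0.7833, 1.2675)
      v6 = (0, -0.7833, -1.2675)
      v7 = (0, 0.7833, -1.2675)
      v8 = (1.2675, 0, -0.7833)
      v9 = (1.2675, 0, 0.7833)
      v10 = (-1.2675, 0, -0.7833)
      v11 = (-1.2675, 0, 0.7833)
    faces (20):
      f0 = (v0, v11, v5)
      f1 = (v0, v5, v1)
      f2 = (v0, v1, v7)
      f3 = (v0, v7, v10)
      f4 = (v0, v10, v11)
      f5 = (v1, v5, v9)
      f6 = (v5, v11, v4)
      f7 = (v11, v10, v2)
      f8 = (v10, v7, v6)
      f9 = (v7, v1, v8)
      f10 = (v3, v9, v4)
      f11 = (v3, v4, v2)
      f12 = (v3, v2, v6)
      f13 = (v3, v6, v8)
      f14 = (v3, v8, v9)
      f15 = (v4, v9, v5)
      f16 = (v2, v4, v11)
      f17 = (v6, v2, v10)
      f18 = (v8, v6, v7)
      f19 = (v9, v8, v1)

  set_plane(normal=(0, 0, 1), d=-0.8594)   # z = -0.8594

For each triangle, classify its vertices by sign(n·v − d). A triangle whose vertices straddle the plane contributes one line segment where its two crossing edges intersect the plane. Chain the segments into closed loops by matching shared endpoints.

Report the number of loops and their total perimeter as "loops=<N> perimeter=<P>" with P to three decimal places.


Straddling triangles (8 of 20):
  (v0,v1,v7) [++-] → (0.252201, 0.939199, -0.8594)–(-0.252201, 0.939199, -0.8594)  len=0.5044
  (v0,v7,v10) [+-+] → (-0.252201, 0.939199, -0.8594)–(-1.06829, 0.123108, -0.8594)  len=1.1541
  (v10,v7,v6) [+--] → (-1.06829, 0.123108, -0.8594)–(-1.06829, -0.123108, -0.8594)  len=0.2462
  (v7,v1,v8) [-++] → (0.252201, 0.939199, -0.8594)–(1.06829, 0.123108, -0.8594)  len=1.1541
  (v3,v2,v6) [++-] → (-0.252201, -0.939199, -0.8594)–(0.252201, -0.939199, -0.8594)  len=0.5044
  (v3,v6,v8) [+-+] → (0.252201, -0.939199, -0.8594)–(1.06829, -0.123108, -0.8594)  len=1.1541
  (v6,v2,v10) [-++] → (-0.252201, -0.939199, -0.8594)–(-1.06829, -0.123108, -0.8594)  len=1.1541
  (v8,v6,v7) [+--] → (1.06829, -0.123108, -0.8594)–(1.06829, 0.123108, -0.8594)  len=0.2462

Chained into 1 loop(s):
  loop 1: 8 segments, perimeter = 6.1177
Total perimeter = 6.118

loops=1 perimeter=6.118


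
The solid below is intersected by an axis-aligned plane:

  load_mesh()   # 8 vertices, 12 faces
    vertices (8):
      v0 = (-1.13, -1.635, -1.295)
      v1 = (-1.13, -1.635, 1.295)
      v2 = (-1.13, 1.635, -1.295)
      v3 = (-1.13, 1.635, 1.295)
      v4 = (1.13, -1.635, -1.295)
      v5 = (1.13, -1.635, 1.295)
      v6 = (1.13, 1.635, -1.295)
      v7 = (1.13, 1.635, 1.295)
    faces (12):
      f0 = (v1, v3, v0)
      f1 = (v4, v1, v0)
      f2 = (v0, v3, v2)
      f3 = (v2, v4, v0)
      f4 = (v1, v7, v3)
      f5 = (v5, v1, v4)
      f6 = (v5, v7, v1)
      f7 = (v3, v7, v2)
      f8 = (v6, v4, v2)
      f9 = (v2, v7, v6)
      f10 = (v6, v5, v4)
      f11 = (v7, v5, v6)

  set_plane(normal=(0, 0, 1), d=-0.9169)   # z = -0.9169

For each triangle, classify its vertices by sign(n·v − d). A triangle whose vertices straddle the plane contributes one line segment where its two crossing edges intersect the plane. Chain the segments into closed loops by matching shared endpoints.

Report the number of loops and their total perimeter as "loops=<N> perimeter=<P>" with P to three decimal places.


Straddling triangles (8 of 12):
  (v1,v3,v0) [++-] → (-1.13, -1.15763, -0.9169)–(-1.13, -1.635, -0.9169)  len=0.4774
  (v4,v1,v0) [-+-] → (0.800075, -1.635, -0.9169)–(-1.13, -1.635, -0.9169)  len=1.9301
  (v0,v3,v2) [-+-] → (-1.13, -1.15763, -0.9169)–(-1.13, 1.635, -0.9169)  len=2.7926
  (v5,v1,v4) [++-] → (0.800075, -1.635, -0.9169)–(1.13, -1.635, -0.9169)  len=0.3299
  (v3,v7,v2) [++-] → (-0.800075, 1.635, -0.9169)–(-1.13, 1.635, -0.9169)  len=0.3299
  (v2,v7,v6) [-+-] → (-0.800075, 1.635, -0.9169)–(1.13, 1.635, -0.9169)  len=1.9301
  (v6,v5,v4) [-+-] → (1.13, 1.15763, -0.9169)–(1.13, -1.635, -0.9169)  len=2.7926
  (v7,v5,v6) [++-] → (1.13, 1.15763, -0.9169)–(1.13, 1.635, -0.9169)  len=0.4774

Chained into 1 loop(s):
  loop 1: 8 segments, perimeter = 11.0600
Total perimeter = 11.060

loops=1 perimeter=11.060


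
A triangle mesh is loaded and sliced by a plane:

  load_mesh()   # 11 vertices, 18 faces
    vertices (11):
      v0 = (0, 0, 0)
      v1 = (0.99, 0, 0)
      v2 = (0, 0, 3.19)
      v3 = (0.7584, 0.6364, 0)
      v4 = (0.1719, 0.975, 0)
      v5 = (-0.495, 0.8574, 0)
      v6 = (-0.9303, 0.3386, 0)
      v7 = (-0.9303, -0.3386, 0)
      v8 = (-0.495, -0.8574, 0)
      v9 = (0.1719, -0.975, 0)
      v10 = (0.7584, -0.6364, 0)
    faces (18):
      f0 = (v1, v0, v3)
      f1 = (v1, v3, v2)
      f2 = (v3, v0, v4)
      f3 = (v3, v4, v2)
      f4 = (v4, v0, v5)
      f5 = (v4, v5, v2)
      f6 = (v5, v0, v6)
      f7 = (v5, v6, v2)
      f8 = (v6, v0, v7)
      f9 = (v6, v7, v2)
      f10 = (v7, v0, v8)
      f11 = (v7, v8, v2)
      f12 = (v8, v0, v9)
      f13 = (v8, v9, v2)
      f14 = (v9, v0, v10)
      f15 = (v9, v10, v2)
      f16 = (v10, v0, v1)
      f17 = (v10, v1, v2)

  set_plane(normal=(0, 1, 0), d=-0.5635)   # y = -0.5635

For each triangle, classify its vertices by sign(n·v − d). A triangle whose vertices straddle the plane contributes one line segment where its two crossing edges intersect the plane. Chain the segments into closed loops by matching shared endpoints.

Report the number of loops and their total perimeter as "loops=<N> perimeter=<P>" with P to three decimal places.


loops=1 perimeter=4.709

Straddling triangles (8 of 18):
  (v7,v0,v8) [++-] → (-0.325324, -0.5635, 0)–(-0.741597, -0.5635, 0)  len=0.4163
  (v7,v8,v2) [+-+] → (-0.741597, -0.5635, 0)–(-0.325324, -0.5635, 1.09347)  len=1.1700
  (v8,v0,v9) [-+-] → (-0.325324, -0.5635, 0)–(0.0993494, -0.5635, 0)  len=0.4247
  (v8,v9,v2) [--+] → (0.0993494, -0.5635, 1.34634)–(-0.325324, -0.5635, 1.09347)  len=0.4943
  (v9,v0,v10) [-+-] → (0.0993494, -0.5635, 0)–(0.671525, -0.5635, 0)  len=0.5722
  (v9,v10,v2) [--+] → (0.671525, -0.5635, 0.365416)–(0.0993494, -0.5635, 1.34634)  len=1.1356
  (v10,v0,v1) [-++] → (0.671525, -0.5635, 0)–(0.78493, -0.5635, 0)  len=0.1134
  (v10,v1,v2) [-++] → (0.78493, -0.5635, 0)–(0.671525, -0.5635, 0.365416)  len=0.3826

Chained into 1 loop(s):
  loop 1: 8 segments, perimeter = 4.7090
Total perimeter = 4.709


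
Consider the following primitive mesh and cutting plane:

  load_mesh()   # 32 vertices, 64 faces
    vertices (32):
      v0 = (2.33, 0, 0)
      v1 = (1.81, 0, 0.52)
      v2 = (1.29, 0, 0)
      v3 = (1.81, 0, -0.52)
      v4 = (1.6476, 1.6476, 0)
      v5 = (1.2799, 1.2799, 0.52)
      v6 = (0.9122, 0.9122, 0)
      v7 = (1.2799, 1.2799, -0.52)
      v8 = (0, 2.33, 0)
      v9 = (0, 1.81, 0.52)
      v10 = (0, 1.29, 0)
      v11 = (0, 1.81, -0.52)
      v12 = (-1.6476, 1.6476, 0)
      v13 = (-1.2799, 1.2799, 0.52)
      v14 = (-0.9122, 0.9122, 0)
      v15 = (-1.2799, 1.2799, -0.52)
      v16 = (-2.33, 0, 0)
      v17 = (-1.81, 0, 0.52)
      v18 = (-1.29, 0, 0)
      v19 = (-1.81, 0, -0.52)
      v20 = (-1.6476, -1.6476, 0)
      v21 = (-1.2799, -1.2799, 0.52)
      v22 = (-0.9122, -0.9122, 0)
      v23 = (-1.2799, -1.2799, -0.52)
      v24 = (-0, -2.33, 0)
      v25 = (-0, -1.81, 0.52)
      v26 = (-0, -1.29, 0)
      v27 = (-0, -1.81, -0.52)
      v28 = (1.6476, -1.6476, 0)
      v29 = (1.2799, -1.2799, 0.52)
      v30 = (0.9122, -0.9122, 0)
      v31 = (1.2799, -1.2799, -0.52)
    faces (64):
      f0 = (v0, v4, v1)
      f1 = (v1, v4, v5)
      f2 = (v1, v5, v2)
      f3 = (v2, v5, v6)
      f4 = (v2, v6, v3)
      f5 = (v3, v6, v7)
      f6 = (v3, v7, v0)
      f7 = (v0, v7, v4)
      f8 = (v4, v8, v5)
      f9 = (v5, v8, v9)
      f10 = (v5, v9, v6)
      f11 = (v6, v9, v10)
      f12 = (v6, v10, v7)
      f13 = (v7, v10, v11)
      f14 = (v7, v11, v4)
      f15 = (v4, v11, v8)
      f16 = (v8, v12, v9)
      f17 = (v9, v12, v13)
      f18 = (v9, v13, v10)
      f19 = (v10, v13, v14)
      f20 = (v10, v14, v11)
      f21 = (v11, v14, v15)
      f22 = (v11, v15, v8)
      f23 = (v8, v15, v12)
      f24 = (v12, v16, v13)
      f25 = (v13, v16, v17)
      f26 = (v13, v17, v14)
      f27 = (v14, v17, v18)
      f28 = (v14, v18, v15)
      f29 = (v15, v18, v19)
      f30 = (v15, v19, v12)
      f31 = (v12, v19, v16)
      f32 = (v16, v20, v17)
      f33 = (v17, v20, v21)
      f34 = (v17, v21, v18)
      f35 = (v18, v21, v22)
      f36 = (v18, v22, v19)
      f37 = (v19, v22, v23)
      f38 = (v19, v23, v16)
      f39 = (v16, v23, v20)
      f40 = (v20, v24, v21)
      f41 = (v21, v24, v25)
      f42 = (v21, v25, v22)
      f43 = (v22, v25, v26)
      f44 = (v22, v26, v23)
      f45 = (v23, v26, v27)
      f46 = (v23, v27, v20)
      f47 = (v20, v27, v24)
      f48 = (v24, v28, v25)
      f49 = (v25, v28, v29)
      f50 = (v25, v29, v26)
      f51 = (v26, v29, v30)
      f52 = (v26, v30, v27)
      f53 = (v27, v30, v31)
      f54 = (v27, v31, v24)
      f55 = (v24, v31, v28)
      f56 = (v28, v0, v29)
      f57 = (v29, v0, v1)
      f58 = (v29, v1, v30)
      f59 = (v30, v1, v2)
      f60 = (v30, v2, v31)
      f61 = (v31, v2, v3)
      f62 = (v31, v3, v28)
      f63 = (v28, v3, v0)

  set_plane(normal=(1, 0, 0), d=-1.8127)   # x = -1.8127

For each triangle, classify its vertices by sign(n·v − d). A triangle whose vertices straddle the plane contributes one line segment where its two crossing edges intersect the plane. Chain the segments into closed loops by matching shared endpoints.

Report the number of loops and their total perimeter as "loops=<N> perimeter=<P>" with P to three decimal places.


Straddling triangles (6 of 64):
  (v12,v16,v13) [+-+] → (-1.8127, 1.24898, 0)–(-1.8127, 0.630504, 0.256162)  len=0.6694
  (v13,v16,v17) [+-+] → (-1.8127, 0.630504, 0.256162)–(-1.8127, 0, 0.5173)  len=0.6824
  (v12,v19,v16) [++-] → (-1.8127, 0, -0.5173)–(-1.8127, 1.24898, 0)  len=1.3519
  (v16,v20,v17) [-++] → (-1.8127, -1.24898, 0)–(-1.8127, 0, 0.5173)  len=1.3519
  (v19,v23,v16) [++-] → (-1.8127, -0.630504, -0.256162)–(-1.8127, 0, -0.5173)  len=0.6824
  (v16,v23,v20) [-++] → (-1.8127, -0.630504, -0.256162)–(-1.8127, -1.24898, 0)  len=0.6694

Chained into 1 loop(s):
  loop 1: 6 segments, perimeter = 5.4075
Total perimeter = 5.407

loops=1 perimeter=5.407


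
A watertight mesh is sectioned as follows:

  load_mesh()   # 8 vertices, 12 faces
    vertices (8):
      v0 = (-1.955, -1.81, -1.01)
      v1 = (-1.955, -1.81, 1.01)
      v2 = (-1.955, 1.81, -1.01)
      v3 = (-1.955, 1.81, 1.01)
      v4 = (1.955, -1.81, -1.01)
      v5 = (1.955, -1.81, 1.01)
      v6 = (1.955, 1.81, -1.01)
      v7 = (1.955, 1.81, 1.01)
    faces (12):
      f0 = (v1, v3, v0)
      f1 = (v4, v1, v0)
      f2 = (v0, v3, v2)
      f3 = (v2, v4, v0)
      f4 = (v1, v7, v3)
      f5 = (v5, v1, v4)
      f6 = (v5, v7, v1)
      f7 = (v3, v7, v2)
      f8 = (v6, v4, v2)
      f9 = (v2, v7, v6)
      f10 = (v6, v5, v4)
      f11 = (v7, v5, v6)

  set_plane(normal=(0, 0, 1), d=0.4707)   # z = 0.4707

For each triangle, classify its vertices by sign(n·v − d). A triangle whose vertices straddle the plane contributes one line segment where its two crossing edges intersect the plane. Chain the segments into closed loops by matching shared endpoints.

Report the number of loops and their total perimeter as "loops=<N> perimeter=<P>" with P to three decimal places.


Straddling triangles (8 of 12):
  (v1,v3,v0) [++-] → (-1.955, 0.843532, 0.4707)–(-1.955, -1.81, 0.4707)  len=2.6535
  (v4,v1,v0) [-+-] → (-0.911107, -1.81, 0.4707)–(-1.955, -1.81, 0.4707)  len=1.0439
  (v0,v3,v2) [-+-] → (-1.955, 0.843532, 0.4707)–(-1.955, 1.81, 0.4707)  len=0.9665
  (v5,v1,v4) [++-] → (-0.911107, -1.81, 0.4707)–(1.955, -1.81, 0.4707)  len=2.8661
  (v3,v7,v2) [++-] → (0.911107, 1.81, 0.4707)–(-1.955, 1.81, 0.4707)  len=2.8661
  (v2,v7,v6) [-+-] → (0.911107, 1.81, 0.4707)–(1.955, 1.81, 0.4707)  len=1.0439
  (v6,v5,v4) [-+-] → (1.955, -0.843532, 0.4707)–(1.955, -1.81, 0.4707)  len=0.9665
  (v7,v5,v6) [++-] → (1.955, -0.843532, 0.4707)–(1.955, 1.81, 0.4707)  len=2.6535

Chained into 1 loop(s):
  loop 1: 8 segments, perimeter = 15.0600
Total perimeter = 15.060

loops=1 perimeter=15.060


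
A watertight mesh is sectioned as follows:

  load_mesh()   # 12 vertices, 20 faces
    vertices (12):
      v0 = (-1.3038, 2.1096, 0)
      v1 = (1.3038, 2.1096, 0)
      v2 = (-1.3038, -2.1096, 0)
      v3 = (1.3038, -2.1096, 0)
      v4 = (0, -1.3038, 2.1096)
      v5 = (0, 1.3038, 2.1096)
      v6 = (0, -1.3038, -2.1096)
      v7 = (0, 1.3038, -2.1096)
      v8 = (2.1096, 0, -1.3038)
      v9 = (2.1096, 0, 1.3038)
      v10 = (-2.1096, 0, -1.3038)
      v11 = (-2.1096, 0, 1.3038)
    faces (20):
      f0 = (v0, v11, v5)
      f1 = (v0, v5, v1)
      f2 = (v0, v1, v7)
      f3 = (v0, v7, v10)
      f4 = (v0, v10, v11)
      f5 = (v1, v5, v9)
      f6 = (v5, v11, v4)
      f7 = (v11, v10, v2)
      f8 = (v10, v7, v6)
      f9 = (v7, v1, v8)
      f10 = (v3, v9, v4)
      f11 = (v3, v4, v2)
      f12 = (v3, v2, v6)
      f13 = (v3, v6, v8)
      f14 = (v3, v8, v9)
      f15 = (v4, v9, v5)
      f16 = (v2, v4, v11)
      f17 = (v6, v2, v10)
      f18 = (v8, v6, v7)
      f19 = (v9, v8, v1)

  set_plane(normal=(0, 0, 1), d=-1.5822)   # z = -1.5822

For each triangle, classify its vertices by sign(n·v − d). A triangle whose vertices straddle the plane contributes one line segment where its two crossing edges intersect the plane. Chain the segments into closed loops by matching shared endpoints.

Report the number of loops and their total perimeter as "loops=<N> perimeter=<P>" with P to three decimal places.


Straddling triangles (8 of 20):
  (v0,v1,v7) [++-] → (0.32595, 1.50525, -1.5822)–(-0.32595, 1.50525, -1.5822)  len=0.6519
  (v0,v7,v10) [+-+] → (-0.32595, 1.50525, -1.5822)–(-1.38074, 0.450457, -1.5822)  len=1.4917
  (v10,v7,v6) [+--] → (-1.38074, 0.450457, -1.5822)–(-1.38074, -0.450457, -1.5822)  len=0.9009
  (v7,v1,v8) [-++] → (0.32595, 1.50525, -1.5822)–(1.38074, 0.450457, -1.5822)  len=1.4917
  (v3,v2,v6) [++-] → (-0.32595, -1.50525, -1.5822)–(0.32595, -1.50525, -1.5822)  len=0.6519
  (v3,v6,v8) [+-+] → (0.32595, -1.50525, -1.5822)–(1.38074, -0.450457, -1.5822)  len=1.4917
  (v6,v2,v10) [-++] → (-0.32595, -1.50525, -1.5822)–(-1.38074, -0.450457, -1.5822)  len=1.4917
  (v8,v6,v7) [+--] → (1.38074, -0.450457, -1.5822)–(1.38074, 0.450457, -1.5822)  len=0.9009

Chained into 1 loop(s):
  loop 1: 8 segments, perimeter = 9.0724
Total perimeter = 9.072

loops=1 perimeter=9.072


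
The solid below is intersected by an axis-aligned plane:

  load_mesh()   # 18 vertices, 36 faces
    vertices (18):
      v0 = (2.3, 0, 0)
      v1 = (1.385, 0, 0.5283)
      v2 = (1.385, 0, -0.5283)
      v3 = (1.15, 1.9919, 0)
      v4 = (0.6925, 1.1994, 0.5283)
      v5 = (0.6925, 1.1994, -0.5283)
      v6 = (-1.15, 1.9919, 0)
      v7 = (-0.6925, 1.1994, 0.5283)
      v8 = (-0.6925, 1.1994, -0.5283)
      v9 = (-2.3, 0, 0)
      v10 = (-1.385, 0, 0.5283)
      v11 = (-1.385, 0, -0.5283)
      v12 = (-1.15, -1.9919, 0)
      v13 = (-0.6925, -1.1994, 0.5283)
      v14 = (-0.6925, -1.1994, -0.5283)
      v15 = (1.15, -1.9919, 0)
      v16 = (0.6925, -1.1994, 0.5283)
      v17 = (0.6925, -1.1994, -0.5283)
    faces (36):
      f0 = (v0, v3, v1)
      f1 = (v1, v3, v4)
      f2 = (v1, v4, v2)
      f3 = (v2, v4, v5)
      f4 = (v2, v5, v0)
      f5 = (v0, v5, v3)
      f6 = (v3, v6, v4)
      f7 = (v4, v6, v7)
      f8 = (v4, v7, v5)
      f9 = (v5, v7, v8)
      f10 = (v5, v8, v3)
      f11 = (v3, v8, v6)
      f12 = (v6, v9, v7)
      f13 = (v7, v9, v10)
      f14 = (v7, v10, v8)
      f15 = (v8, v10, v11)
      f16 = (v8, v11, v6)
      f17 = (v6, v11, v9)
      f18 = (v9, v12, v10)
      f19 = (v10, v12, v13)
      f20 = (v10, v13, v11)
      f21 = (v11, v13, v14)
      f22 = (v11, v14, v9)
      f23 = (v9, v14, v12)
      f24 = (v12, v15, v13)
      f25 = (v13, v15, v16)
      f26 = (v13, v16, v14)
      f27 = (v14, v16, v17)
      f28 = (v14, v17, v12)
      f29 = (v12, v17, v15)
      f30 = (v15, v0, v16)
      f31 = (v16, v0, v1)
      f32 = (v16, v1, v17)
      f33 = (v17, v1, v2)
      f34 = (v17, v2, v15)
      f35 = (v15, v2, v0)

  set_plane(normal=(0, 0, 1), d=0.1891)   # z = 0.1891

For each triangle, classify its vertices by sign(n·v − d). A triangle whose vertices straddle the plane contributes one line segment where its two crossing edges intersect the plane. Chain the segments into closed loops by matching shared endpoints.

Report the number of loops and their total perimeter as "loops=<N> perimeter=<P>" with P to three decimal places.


loops=2 perimeter=20.145

Straddling triangles (24 of 36):
  (v0,v3,v1) [--+] → (1.23412, 1.27892, 0.1891)–(1.97248, 0, 0.1891)  len=1.4768
  (v1,v3,v4) [+-+] → (1.23412, 1.27892, 0.1891)–(0.986242, 1.70823, 0.1891)  len=0.4957
  (v1,v4,v2) [++-] → (0.914813, 0.814357, 0.1891)–(1.385, 0, 0.1891)  len=0.9403
  (v2,v4,v5) [-+-] → (0.914813, 0.814357, 0.1891)–(0.6925, 1.1994, 0.1891)  len=0.4446
  (v3,v6,v4) [--+] → (-0.490495, 1.70823, 0.1891)–(0.986242, 1.70823, 0.1891)  len=1.4767
  (v4,v6,v7) [+-+] → (-0.490495, 1.70823, 0.1891)–(-0.986242, 1.70823, 0.1891)  len=0.4957
  (v4,v7,v5) [++-] → (-0.247874, 1.1994, 0.1891)–(0.6925, 1.1994, 0.1891)  len=0.9404
  (v5,v7,v8) [-+-] → (-0.247874, 1.1994, 0.1891)–(-0.6925, 1.1994, 0.1891)  len=0.4446
  (v6,v9,v7) [--+] → (-1.72461, 0.429314, 0.1891)–(-0.986242, 1.70823, 0.1891)  len=1.4768
  (v7,v9,v10) [+-+] → (-1.72461, 0.429314, 0.1891)–(-1.97248, 0, 0.1891)  len=0.4957
  (v7,v10,v8) [++-] → (-1.16269, 0.385043, 0.1891)–(-0.6925, 1.1994, 0.1891)  len=0.9403
  (v8,v10,v11) [-+-] → (-1.16269, 0.385043, 0.1891)–(-1.385, 0, 0.1891)  len=0.4446
  (v9,v12,v10) [--+] → (-1.23412, -1.27892, 0.1891)–(-1.97248, 0, 0.1891)  len=1.4768
  (v10,v12,v13) [+-+] → (-1.23412, -1.27892, 0.1891)–(-0.986242, -1.70823, 0.1891)  len=0.4957
  (v10,v13,v11) [++-] → (-0.914813, -0.814357, 0.1891)–(-1.385, 0, 0.1891)  len=0.9403
  (v11,v13,v14) [-+-] → (-0.914813, -0.814357, 0.1891)–(-0.6925, -1.1994, 0.1891)  len=0.4446
  (v12,v15,v13) [--+] → (0.490495, -1.70823, 0.1891)–(-0.986242, -1.70823, 0.1891)  len=1.4767
  (v13,v15,v16) [+-+] → (0.490495, -1.70823, 0.1891)–(0.986242, -1.70823, 0.1891)  len=0.4957
  (v13,v16,v14) [++-] → (0.247874, -1.1994, 0.1891)–(-0.6925, -1.1994, 0.1891)  len=0.9404
  (v14,v16,v17) [-+-] → (0.247874, -1.1994, 0.1891)–(0.6925, -1.1994, 0.1891)  len=0.4446
  (v15,v0,v16) [--+] → (1.72461, -0.429314, 0.1891)–(0.986242, -1.70823, 0.1891)  len=1.4768
  (v16,v0,v1) [+-+] → (1.72461, -0.429314, 0.1891)–(1.97248, 0, 0.1891)  len=0.4957
  (v16,v1,v17) [++-] → (1.16269, -0.385043, 0.1891)–(0.6925, -1.1994, 0.1891)  len=0.9403
  (v17,v1,v2) [-+-] → (1.16269, -0.385043, 0.1891)–(1.385, 0, 0.1891)  len=0.4446

Chained into 2 loop(s):
  loop 1: 12 segments, perimeter = 11.8349
  loop 2: 12 segments, perimeter = 8.3098
Total perimeter = 20.145


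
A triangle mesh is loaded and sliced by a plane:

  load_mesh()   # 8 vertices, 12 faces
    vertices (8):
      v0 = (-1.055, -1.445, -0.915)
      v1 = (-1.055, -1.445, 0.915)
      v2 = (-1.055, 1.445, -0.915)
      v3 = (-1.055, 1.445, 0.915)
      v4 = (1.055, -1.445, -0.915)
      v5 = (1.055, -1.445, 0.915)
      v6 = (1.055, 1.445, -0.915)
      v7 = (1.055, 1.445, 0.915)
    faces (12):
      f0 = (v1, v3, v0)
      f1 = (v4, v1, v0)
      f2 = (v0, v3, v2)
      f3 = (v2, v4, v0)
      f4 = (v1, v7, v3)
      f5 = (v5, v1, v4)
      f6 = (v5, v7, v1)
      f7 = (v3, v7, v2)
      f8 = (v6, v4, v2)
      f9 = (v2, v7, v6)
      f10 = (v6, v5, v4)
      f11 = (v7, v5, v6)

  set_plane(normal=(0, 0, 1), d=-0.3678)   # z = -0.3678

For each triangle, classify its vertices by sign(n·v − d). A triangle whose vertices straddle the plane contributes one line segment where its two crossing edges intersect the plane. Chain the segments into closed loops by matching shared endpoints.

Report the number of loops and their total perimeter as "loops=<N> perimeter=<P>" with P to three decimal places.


loops=1 perimeter=10.000

Straddling triangles (8 of 12):
  (v1,v3,v0) [++-] → (-1.055, -0.580843, -0.3678)–(-1.055, -1.445, -0.3678)  len=0.8642
  (v4,v1,v0) [-+-] → (0.424075, -1.445, -0.3678)–(-1.055, -1.445, -0.3678)  len=1.4791
  (v0,v3,v2) [-+-] → (-1.055, -0.580843, -0.3678)–(-1.055, 1.445, -0.3678)  len=2.0258
  (v5,v1,v4) [++-] → (0.424075, -1.445, -0.3678)–(1.055, -1.445, -0.3678)  len=0.6309
  (v3,v7,v2) [++-] → (-0.424075, 1.445, -0.3678)–(-1.055, 1.445, -0.3678)  len=0.6309
  (v2,v7,v6) [-+-] → (-0.424075, 1.445, -0.3678)–(1.055, 1.445, -0.3678)  len=1.4791
  (v6,v5,v4) [-+-] → (1.055, 0.580843, -0.3678)–(1.055, -1.445, -0.3678)  len=2.0258
  (v7,v5,v6) [++-] → (1.055, 0.580843, -0.3678)–(1.055, 1.445, -0.3678)  len=0.8642

Chained into 1 loop(s):
  loop 1: 8 segments, perimeter = 10.0000
Total perimeter = 10.000


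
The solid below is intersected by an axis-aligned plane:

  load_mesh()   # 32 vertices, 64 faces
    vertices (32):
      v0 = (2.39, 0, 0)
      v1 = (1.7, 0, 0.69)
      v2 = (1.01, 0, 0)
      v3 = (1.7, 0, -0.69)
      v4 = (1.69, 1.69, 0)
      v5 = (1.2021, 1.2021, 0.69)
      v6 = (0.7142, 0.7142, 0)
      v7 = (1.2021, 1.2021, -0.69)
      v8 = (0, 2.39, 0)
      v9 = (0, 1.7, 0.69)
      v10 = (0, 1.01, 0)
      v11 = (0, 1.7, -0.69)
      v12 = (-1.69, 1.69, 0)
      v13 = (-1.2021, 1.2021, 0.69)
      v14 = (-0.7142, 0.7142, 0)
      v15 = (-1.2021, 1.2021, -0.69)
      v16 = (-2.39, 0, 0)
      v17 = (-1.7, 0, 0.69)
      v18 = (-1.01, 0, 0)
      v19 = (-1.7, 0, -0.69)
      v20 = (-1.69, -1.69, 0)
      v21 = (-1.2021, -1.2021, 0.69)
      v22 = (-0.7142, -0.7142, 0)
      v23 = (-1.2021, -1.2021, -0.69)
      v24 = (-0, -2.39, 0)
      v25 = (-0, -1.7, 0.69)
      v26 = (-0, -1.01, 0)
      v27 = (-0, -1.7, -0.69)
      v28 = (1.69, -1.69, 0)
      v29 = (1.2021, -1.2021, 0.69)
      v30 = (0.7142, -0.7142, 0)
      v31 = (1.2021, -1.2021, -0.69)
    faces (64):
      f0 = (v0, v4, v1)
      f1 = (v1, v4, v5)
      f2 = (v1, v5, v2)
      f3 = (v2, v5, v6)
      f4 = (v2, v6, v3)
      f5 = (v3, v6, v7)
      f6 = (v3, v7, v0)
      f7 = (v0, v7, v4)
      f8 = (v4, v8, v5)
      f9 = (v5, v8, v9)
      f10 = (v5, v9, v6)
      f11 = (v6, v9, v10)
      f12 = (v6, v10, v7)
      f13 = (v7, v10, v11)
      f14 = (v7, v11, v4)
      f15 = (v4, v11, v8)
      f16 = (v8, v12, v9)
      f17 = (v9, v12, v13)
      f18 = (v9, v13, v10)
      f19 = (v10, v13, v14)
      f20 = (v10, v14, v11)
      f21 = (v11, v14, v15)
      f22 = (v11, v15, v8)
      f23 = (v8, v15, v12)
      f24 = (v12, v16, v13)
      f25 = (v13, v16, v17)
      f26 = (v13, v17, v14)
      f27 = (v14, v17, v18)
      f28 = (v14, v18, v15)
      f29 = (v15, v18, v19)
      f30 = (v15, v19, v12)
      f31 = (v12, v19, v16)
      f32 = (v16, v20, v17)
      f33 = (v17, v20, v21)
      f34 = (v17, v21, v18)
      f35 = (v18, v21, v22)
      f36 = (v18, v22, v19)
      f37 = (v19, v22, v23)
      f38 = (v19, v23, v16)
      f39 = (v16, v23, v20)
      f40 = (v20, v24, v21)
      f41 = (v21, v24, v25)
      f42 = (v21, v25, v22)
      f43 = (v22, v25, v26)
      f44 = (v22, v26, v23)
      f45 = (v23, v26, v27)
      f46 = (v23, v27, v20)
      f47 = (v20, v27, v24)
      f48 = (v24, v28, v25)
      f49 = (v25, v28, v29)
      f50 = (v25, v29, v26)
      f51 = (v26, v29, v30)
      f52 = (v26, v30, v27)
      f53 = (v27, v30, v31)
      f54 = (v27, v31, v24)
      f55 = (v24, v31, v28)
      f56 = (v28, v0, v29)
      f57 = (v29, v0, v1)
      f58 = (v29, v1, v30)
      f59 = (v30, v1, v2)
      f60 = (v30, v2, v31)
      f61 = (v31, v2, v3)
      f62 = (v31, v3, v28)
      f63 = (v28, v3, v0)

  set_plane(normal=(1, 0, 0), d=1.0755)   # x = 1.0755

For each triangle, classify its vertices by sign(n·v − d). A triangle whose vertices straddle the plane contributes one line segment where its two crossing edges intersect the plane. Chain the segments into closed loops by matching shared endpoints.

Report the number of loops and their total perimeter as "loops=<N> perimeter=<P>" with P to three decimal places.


Straddling triangles (22 of 64):
  (v1,v5,v2) [++-] → (1.0755, 0.409878, 0.235268)–(1.0755, 0, 0.0655)  len=0.4436
  (v2,v5,v6) [-+-] → (1.0755, 0.409878, 0.235268)–(1.0755, 1.0755, 0.510959)  len=0.7205
  (v2,v6,v3) [--+] → (1.0755, 0.452443, -0.252888)–(1.0755, 0, -0.0655)  len=0.4897
  (v3,v6,v7) [+-+] → (1.0755, 0.452443, -0.252888)–(1.0755, 1.0755, -0.510959)  len=0.6744
  (v4,v8,v5) [+-+] → (1.0755, 1.94453, 0)–(1.0755, 1.3272, 0.617332)  len=0.8730
  (v5,v8,v9) [+--] → (1.0755, 1.3272, 0.617332)–(1.0755, 1.25454, 0.69)  len=0.1028
  (v5,v9,v6) [+--] → (1.0755, 1.25454, 0.69)–(1.0755, 1.0755, 0.510959)  len=0.2532
  (v6,v10,v7) [--+] → (1.0755, 1.18187, -0.617332)–(1.0755, 1.0755, -0.510959)  len=0.1504
  (v7,v10,v11) [+--] → (1.0755, 1.18187, -0.617332)–(1.0755, 1.25454, -0.69)  len=0.1028
  (v7,v11,v4) [+-+] → (1.0755, 1.25454, -0.69)–(1.0755, 1.69364, -0.250891)  len=0.6210
  (v4,v11,v8) [+--] → (1.0755, 1.69364, -0.250891)–(1.0755, 1.94453, 0)  len=0.3548
  (v24,v28,v25) [-+-] → (1.0755, -1.94453, 0)–(1.0755, -1.69364, 0.250891)  len=0.3548
  (v25,v28,v29) [-++] → (1.0755, -1.69364, 0.250891)–(1.0755, -1.25454, 0.69)  len=0.6210
  (v25,v29,v26) [-+-] → (1.0755, -1.25454, 0.69)–(1.0755, -1.18187, 0.617332)  len=0.1028
  (v26,v29,v30) [-+-] → (1.0755, -1.18187, 0.617332)–(1.0755, -1.0755, 0.510959)  len=0.1504
  (v27,v30,v31) [--+] → (1.0755, -1.0755, -0.510959)–(1.0755, -1.25454, -0.69)  len=0.2532
  (v27,v31,v24) [-+-] → (1.0755, -1.25454, -0.69)–(1.0755, -1.3272, -0.617332)  len=0.1028
  (v24,v31,v28) [-++] → (1.0755, -1.3272, -0.617332)–(1.0755, -1.94453, 0)  len=0.8730
  (v29,v1,v30) [++-] → (1.0755, -0.452443, 0.252888)–(1.0755, -1.0755, 0.510959)  len=0.6744
  (v30,v1,v2) [-+-] → (1.0755, -0.452443, 0.252888)–(1.0755, 0, 0.0655)  len=0.4897
  (v30,v2,v31) [--+] → (1.0755, -0.409878, -0.235268)–(1.0755, -1.0755, -0.510959)  len=0.7205
  (v31,v2,v3) [+-+] → (1.0755, -0.409878, -0.235268)–(1.0755, 0, -0.0655)  len=0.4436

Chained into 1 loop(s):
  loop 1: 22 segments, perimeter = 9.5724
Total perimeter = 9.572

loops=1 perimeter=9.572
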